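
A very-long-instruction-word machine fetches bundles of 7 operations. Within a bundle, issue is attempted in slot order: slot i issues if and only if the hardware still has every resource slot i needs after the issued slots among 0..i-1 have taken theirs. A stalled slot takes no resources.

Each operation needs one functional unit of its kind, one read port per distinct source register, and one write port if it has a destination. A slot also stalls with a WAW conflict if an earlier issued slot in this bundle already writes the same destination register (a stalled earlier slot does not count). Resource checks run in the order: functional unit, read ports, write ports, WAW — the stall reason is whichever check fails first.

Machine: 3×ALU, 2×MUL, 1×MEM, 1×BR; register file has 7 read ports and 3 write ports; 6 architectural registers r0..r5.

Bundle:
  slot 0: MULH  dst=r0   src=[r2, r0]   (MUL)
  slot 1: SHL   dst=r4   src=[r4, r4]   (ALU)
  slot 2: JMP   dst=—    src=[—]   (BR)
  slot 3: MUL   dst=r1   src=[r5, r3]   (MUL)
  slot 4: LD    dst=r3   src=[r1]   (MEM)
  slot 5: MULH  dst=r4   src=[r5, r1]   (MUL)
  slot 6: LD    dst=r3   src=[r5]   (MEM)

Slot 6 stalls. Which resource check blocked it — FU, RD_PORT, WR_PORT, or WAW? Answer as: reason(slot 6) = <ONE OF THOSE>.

reason(slot 6) = WR_PORT

  0. MUL→r0 ⇒ go  {3A/1Mu/1Ld/1B | 5r 2w}
  1. ALU→r4 ⇒ go  {2A/1Mu/1Ld/1B | 4r 1w}
  2. BR ⇒ go  {2A/1Mu/1Ld/0B | 4r 1w}
  3. MUL→r1 ⇒ go  {2A/0Mu/1Ld/0B | 2r 0w}
  4. MEM→r3 ⇒ no(WR_PORT)  {2A/0Mu/1Ld/0B | 2r 0w}
  5. MUL→r4 ⇒ no(FU)  {2A/0Mu/1Ld/0B | 2r 0w}
  6. MEM→r3 ⇒ no(WR_PORT)  {2A/0Mu/1Ld/0B | 2r 0w}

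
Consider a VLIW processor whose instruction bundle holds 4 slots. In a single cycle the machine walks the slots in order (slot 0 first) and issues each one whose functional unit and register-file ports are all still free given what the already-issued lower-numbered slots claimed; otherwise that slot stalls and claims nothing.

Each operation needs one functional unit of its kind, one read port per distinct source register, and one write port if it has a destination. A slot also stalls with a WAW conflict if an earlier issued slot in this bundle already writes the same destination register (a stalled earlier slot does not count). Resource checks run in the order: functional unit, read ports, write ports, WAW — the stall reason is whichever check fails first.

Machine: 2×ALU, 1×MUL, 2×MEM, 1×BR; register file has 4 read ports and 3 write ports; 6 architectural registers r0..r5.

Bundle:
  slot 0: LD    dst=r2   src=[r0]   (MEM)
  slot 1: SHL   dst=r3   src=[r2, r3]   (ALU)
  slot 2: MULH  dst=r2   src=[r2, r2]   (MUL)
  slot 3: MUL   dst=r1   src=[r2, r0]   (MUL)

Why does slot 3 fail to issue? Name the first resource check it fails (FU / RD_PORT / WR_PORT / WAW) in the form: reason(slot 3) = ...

(0) want 1×MEM +1rd +1wr — yes → AL2|MU1|ME1|BR1|rd3|wr2
(1) want 1×ALU +2rd +1wr — yes → AL1|MU1|ME1|BR1|rd1|wr1
(2) want 1×MUL +1rd +1wr — WAW → AL1|MU1|ME1|BR1|rd1|wr1
(3) want 1×MUL +2rd +1wr — RD_PORT → AL1|MU1|ME1|BR1|rd1|wr1

reason(slot 3) = RD_PORT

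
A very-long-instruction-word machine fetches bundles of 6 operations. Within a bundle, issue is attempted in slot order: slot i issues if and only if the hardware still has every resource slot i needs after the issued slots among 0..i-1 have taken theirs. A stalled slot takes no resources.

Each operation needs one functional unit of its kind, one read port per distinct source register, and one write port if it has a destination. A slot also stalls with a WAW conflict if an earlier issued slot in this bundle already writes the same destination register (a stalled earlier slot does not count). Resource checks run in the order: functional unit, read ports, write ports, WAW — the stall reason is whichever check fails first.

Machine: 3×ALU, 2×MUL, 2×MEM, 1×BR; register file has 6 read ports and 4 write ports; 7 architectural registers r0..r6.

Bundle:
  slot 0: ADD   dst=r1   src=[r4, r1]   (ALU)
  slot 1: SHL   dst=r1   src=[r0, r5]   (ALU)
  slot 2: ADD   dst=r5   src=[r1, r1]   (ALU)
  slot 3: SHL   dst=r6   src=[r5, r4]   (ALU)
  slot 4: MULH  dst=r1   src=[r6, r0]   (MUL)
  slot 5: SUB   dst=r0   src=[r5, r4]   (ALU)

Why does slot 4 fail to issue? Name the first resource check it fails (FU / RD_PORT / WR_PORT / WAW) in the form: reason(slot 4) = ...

slot 0 (ALU): ISSUE — free A2,Mu2,Ld2,B1 rp4 wp3
slot 1 (ALU): stall WAW — free A2,Mu2,Ld2,B1 rp4 wp3
slot 2 (ALU): ISSUE — free A1,Mu2,Ld2,B1 rp3 wp2
slot 3 (ALU): ISSUE — free A0,Mu2,Ld2,B1 rp1 wp1
slot 4 (MUL): stall RD_PORT — free A0,Mu2,Ld2,B1 rp1 wp1
slot 5 (ALU): stall FU — free A0,Mu2,Ld2,B1 rp1 wp1

reason(slot 4) = RD_PORT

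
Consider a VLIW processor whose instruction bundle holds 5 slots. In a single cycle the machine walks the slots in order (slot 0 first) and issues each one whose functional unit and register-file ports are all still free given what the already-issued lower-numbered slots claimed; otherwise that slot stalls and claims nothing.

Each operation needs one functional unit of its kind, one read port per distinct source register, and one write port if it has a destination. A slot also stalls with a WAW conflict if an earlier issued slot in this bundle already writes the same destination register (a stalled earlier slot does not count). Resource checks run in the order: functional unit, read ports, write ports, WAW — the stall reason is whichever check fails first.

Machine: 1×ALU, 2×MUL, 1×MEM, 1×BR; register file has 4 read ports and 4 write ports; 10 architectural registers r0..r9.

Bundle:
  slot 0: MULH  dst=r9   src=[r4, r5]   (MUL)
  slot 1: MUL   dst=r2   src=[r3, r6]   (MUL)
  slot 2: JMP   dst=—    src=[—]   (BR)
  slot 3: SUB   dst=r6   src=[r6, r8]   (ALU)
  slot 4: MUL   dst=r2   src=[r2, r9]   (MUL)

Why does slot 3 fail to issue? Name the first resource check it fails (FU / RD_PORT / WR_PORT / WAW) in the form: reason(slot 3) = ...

reason(slot 3) = RD_PORT

(0) want 1×MUL +2rd +1wr — yes → AL1|MU1|ME1|BR1|rd2|wr3
(1) want 1×MUL +2rd +1wr — yes → AL1|MU0|ME1|BR1|rd0|wr2
(2) want 1×BR +0rd +0wr — yes → AL1|MU0|ME1|BR0|rd0|wr2
(3) want 1×ALU +2rd +1wr — RD_PORT → AL1|MU0|ME1|BR0|rd0|wr2
(4) want 1×MUL +2rd +1wr — FU → AL1|MU0|ME1|BR0|rd0|wr2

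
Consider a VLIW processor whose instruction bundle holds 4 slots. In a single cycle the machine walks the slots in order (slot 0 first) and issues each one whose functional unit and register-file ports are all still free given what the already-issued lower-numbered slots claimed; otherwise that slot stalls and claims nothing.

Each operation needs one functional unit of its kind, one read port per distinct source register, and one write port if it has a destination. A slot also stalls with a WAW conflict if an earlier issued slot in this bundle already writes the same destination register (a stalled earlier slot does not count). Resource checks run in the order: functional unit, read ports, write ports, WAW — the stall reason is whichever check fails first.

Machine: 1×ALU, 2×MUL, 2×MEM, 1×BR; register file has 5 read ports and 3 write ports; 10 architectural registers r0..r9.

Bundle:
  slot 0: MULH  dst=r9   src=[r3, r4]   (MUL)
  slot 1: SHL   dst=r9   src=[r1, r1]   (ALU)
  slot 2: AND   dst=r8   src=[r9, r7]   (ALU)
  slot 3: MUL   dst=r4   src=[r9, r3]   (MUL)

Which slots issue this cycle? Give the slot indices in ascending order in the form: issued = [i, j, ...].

#0 MUL src=r3,r4 dispatched  <A:1 Mu:1 Ld:2 B:1 rd:3 wr:2>
#1 ALU src=r1,r1 held:WAW  <A:1 Mu:1 Ld:2 B:1 rd:3 wr:2>
#2 ALU src=r9,r7 dispatched  <A:0 Mu:1 Ld:2 B:1 rd:1 wr:1>
#3 MUL src=r9,r3 held:RD_PORT  <A:0 Mu:1 Ld:2 B:1 rd:1 wr:1>

issued = [0, 2]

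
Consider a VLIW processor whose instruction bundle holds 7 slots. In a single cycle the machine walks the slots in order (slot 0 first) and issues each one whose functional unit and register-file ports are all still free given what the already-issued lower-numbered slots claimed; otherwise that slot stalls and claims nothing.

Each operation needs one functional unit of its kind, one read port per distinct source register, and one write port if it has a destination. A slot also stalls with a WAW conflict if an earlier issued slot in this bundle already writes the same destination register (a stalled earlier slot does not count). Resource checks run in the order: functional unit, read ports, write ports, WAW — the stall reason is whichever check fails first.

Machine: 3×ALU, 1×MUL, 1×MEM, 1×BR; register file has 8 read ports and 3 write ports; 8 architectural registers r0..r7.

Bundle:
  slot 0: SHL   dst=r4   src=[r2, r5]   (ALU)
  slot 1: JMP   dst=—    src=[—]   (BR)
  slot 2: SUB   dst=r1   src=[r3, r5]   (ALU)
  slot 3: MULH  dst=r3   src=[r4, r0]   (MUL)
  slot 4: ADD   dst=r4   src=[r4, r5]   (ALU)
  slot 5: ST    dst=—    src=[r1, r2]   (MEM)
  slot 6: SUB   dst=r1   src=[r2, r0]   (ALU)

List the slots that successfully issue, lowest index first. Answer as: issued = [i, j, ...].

[0] ALU needs rd=2 wr=1: ok; after: ALU=2 MUL=1 MEM=1 BR=1, R=6, W=2
[1] BR needs rd=0 wr=0: ok; after: ALU=2 MUL=1 MEM=1 BR=0, R=6, W=2
[2] ALU needs rd=2 wr=1: ok; after: ALU=1 MUL=1 MEM=1 BR=0, R=4, W=1
[3] MUL needs rd=2 wr=1: ok; after: ALU=1 MUL=0 MEM=1 BR=0, R=2, W=0
[4] ALU needs rd=2 wr=1: WR_PORT; after: ALU=1 MUL=0 MEM=1 BR=0, R=2, W=0
[5] MEM needs rd=2 wr=0: ok; after: ALU=1 MUL=0 MEM=0 BR=0, R=0, W=0
[6] ALU needs rd=2 wr=1: RD_PORT; after: ALU=1 MUL=0 MEM=0 BR=0, R=0, W=0

issued = [0, 1, 2, 3, 5]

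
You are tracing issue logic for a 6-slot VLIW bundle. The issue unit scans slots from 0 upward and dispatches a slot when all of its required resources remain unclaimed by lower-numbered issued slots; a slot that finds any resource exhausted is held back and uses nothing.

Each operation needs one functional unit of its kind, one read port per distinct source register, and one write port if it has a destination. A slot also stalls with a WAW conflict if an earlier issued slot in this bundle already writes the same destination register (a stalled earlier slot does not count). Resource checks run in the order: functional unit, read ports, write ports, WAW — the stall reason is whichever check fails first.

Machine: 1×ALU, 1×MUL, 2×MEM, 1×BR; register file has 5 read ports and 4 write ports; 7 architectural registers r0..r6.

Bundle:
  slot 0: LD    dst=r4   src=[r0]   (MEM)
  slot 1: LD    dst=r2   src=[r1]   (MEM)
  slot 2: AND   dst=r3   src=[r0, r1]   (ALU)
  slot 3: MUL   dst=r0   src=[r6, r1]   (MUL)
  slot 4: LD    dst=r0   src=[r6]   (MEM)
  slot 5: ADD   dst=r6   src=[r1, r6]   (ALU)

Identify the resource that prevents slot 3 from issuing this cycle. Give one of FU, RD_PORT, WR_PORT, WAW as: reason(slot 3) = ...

(0) want 1×MEM +1rd +1wr — yes → AL1|MU1|ME1|BR1|rd4|wr3
(1) want 1×MEM +1rd +1wr — yes → AL1|MU1|ME0|BR1|rd3|wr2
(2) want 1×ALU +2rd +1wr — yes → AL0|MU1|ME0|BR1|rd1|wr1
(3) want 1×MUL +2rd +1wr — RD_PORT → AL0|MU1|ME0|BR1|rd1|wr1
(4) want 1×MEM +1rd +1wr — FU → AL0|MU1|ME0|BR1|rd1|wr1
(5) want 1×ALU +2rd +1wr — FU → AL0|MU1|ME0|BR1|rd1|wr1

reason(slot 3) = RD_PORT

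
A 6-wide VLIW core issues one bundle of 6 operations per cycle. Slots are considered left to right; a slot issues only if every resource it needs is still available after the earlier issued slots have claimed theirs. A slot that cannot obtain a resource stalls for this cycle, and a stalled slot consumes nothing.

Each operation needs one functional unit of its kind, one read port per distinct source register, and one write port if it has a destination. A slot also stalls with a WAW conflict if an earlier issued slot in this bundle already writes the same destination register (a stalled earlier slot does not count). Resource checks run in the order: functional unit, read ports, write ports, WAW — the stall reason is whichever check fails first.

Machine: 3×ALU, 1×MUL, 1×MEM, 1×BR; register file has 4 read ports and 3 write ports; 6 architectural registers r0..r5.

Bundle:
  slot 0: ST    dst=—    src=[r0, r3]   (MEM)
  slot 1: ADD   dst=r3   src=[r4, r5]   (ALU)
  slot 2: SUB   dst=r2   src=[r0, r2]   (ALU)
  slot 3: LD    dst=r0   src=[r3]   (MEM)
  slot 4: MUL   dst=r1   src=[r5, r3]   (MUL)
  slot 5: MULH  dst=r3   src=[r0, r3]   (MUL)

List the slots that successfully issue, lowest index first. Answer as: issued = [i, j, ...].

  0. MEM ⇒ go  {3A/1Mu/0Ld/1B | 2r 3w}
  1. ALU→r3 ⇒ go  {2A/1Mu/0Ld/1B | 0r 2w}
  2. ALU→r2 ⇒ no(RD_PORT)  {2A/1Mu/0Ld/1B | 0r 2w}
  3. MEM→r0 ⇒ no(FU)  {2A/1Mu/0Ld/1B | 0r 2w}
  4. MUL→r1 ⇒ no(RD_PORT)  {2A/1Mu/0Ld/1B | 0r 2w}
  5. MUL→r3 ⇒ no(RD_PORT)  {2A/1Mu/0Ld/1B | 0r 2w}

issued = [0, 1]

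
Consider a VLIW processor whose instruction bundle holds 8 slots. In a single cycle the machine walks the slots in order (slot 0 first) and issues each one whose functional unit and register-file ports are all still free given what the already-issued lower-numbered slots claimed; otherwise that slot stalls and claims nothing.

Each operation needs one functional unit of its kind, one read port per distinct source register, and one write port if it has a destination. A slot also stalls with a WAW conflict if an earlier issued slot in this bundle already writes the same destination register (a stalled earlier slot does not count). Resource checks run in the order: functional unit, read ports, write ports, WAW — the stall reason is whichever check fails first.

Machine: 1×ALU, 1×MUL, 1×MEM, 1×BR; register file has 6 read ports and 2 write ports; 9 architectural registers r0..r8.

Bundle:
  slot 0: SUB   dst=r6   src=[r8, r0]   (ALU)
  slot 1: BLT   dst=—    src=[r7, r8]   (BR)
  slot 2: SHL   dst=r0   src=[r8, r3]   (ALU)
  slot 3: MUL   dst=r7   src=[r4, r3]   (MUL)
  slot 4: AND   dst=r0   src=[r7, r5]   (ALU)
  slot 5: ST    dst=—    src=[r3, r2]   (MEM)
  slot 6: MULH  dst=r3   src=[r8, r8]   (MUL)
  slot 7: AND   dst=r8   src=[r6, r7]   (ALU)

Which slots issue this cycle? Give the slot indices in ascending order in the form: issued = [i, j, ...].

issued = [0, 1, 3]

(0) want 1×ALU +2rd +1wr — yes → AL0|MU1|ME1|BR1|rd4|wr1
(1) want 1×BR +2rd +0wr — yes → AL0|MU1|ME1|BR0|rd2|wr1
(2) want 1×ALU +2rd +1wr — FU → AL0|MU1|ME1|BR0|rd2|wr1
(3) want 1×MUL +2rd +1wr — yes → AL0|MU0|ME1|BR0|rd0|wr0
(4) want 1×ALU +2rd +1wr — FU → AL0|MU0|ME1|BR0|rd0|wr0
(5) want 1×MEM +2rd +0wr — RD_PORT → AL0|MU0|ME1|BR0|rd0|wr0
(6) want 1×MUL +1rd +1wr — FU → AL0|MU0|ME1|BR0|rd0|wr0
(7) want 1×ALU +2rd +1wr — FU → AL0|MU0|ME1|BR0|rd0|wr0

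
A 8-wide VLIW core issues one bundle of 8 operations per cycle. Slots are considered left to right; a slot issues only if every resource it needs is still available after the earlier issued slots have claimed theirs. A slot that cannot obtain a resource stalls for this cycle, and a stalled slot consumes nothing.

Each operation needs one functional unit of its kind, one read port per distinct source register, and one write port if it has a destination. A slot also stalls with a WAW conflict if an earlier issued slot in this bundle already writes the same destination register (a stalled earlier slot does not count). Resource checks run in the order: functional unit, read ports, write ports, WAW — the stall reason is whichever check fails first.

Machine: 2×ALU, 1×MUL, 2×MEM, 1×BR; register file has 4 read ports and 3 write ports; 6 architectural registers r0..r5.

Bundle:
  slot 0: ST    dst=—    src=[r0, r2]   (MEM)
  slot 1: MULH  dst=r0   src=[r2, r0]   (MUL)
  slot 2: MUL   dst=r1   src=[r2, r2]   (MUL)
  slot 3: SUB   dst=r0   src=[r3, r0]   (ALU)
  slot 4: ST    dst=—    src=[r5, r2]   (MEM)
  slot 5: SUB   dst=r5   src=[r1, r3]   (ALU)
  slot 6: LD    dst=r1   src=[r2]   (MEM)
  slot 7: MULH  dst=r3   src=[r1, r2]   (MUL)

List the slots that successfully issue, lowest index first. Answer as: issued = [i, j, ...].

issued = [0, 1]

slot 0 (MEM): ISSUE — free A2,Mu1,Ld1,B1 rp2 wp3
slot 1 (MUL): ISSUE — free A2,Mu0,Ld1,B1 rp0 wp2
slot 2 (MUL): stall FU — free A2,Mu0,Ld1,B1 rp0 wp2
slot 3 (ALU): stall RD_PORT — free A2,Mu0,Ld1,B1 rp0 wp2
slot 4 (MEM): stall RD_PORT — free A2,Mu0,Ld1,B1 rp0 wp2
slot 5 (ALU): stall RD_PORT — free A2,Mu0,Ld1,B1 rp0 wp2
slot 6 (MEM): stall RD_PORT — free A2,Mu0,Ld1,B1 rp0 wp2
slot 7 (MUL): stall FU — free A2,Mu0,Ld1,B1 rp0 wp2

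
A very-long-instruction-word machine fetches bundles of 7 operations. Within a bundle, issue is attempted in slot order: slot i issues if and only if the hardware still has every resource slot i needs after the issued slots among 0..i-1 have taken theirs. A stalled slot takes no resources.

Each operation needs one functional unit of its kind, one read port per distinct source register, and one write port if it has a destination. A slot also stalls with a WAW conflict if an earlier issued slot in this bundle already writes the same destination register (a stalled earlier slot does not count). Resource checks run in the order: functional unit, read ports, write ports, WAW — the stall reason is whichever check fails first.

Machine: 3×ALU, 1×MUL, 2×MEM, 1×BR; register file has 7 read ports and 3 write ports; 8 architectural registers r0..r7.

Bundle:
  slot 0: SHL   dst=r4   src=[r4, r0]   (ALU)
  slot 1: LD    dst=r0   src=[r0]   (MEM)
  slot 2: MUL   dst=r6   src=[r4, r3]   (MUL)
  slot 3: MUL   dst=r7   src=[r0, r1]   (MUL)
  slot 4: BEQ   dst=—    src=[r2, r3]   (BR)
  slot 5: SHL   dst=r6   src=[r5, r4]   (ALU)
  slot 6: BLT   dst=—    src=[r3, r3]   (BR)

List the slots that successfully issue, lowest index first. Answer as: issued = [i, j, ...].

issued = [0, 1, 2, 4]

slot 0 (ALU): ISSUE — free A2,Mu1,Ld2,B1 rp5 wp2
slot 1 (MEM): ISSUE — free A2,Mu1,Ld1,B1 rp4 wp1
slot 2 (MUL): ISSUE — free A2,Mu0,Ld1,B1 rp2 wp0
slot 3 (MUL): stall FU — free A2,Mu0,Ld1,B1 rp2 wp0
slot 4 (BR): ISSUE — free A2,Mu0,Ld1,B0 rp0 wp0
slot 5 (ALU): stall RD_PORT — free A2,Mu0,Ld1,B0 rp0 wp0
slot 6 (BR): stall FU — free A2,Mu0,Ld1,B0 rp0 wp0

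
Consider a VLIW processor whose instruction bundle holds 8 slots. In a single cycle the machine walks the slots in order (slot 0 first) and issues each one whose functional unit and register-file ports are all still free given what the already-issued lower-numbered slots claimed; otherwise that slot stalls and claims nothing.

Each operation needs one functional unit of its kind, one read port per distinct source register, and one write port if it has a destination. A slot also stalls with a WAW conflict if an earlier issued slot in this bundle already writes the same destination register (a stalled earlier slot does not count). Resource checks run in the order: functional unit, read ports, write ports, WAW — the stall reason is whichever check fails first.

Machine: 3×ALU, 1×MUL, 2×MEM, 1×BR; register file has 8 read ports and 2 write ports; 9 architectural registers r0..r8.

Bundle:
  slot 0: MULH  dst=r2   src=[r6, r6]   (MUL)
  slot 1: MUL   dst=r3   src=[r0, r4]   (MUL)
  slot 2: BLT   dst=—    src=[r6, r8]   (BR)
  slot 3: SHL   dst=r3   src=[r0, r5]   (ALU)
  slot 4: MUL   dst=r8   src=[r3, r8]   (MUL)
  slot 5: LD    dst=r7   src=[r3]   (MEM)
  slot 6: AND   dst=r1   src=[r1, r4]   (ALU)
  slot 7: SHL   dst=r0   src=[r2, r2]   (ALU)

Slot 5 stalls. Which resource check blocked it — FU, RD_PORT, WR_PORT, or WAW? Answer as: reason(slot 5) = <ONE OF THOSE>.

reason(slot 5) = WR_PORT

#0 MUL src=r6,r6 dispatched  <A:3 Mu:0 Ld:2 B:1 rd:7 wr:1>
#1 MUL src=r0,r4 held:FU  <A:3 Mu:0 Ld:2 B:1 rd:7 wr:1>
#2 BR src=r6,r8 dispatched  <A:3 Mu:0 Ld:2 B:0 rd:5 wr:1>
#3 ALU src=r0,r5 dispatched  <A:2 Mu:0 Ld:2 B:0 rd:3 wr:0>
#4 MUL src=r3,r8 held:FU  <A:2 Mu:0 Ld:2 B:0 rd:3 wr:0>
#5 MEM src=r3 held:WR_PORT  <A:2 Mu:0 Ld:2 B:0 rd:3 wr:0>
#6 ALU src=r1,r4 held:WR_PORT  <A:2 Mu:0 Ld:2 B:0 rd:3 wr:0>
#7 ALU src=r2,r2 held:WR_PORT  <A:2 Mu:0 Ld:2 B:0 rd:3 wr:0>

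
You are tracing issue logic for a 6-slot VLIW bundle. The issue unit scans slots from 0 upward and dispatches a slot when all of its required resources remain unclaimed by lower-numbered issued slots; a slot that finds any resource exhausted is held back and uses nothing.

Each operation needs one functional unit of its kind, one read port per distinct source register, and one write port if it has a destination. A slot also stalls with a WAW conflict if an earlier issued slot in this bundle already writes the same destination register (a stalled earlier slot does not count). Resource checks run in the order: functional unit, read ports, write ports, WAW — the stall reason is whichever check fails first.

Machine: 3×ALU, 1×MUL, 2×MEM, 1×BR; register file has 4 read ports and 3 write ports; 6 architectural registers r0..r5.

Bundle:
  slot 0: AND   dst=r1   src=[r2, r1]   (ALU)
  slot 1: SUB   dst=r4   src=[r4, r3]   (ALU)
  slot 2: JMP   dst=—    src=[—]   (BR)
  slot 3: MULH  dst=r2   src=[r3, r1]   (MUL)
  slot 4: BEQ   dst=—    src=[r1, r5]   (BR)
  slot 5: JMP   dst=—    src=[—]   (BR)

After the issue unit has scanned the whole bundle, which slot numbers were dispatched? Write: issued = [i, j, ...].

[0] ALU needs rd=2 wr=1: ok; after: ALU=2 MUL=1 MEM=2 BR=1, R=2, W=2
[1] ALU needs rd=2 wr=1: ok; after: ALU=1 MUL=1 MEM=2 BR=1, R=0, W=1
[2] BR needs rd=0 wr=0: ok; after: ALU=1 MUL=1 MEM=2 BR=0, R=0, W=1
[3] MUL needs rd=2 wr=1: RD_PORT; after: ALU=1 MUL=1 MEM=2 BR=0, R=0, W=1
[4] BR needs rd=2 wr=0: FU; after: ALU=1 MUL=1 MEM=2 BR=0, R=0, W=1
[5] BR needs rd=0 wr=0: FU; after: ALU=1 MUL=1 MEM=2 BR=0, R=0, W=1

issued = [0, 1, 2]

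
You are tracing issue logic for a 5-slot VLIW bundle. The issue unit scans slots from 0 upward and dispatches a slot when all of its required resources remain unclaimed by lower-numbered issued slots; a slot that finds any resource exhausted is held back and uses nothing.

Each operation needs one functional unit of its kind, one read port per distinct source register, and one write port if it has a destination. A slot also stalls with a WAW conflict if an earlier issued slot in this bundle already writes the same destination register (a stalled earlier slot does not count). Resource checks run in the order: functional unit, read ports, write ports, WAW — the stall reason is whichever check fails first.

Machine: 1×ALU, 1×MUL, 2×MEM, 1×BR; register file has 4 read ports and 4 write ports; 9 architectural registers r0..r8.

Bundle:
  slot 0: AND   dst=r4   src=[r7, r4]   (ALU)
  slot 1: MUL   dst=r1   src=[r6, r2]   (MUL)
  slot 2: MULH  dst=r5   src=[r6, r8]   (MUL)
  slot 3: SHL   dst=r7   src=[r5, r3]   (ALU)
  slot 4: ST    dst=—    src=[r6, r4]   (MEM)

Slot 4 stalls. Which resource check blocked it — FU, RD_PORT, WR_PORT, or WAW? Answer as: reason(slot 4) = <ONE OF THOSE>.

reason(slot 4) = RD_PORT

(0) want 1×ALU +2rd +1wr — yes → AL0|MU1|ME2|BR1|rd2|wr3
(1) want 1×MUL +2rd +1wr — yes → AL0|MU0|ME2|BR1|rd0|wr2
(2) want 1×MUL +2rd +1wr — FU → AL0|MU0|ME2|BR1|rd0|wr2
(3) want 1×ALU +2rd +1wr — FU → AL0|MU0|ME2|BR1|rd0|wr2
(4) want 1×MEM +2rd +0wr — RD_PORT → AL0|MU0|ME2|BR1|rd0|wr2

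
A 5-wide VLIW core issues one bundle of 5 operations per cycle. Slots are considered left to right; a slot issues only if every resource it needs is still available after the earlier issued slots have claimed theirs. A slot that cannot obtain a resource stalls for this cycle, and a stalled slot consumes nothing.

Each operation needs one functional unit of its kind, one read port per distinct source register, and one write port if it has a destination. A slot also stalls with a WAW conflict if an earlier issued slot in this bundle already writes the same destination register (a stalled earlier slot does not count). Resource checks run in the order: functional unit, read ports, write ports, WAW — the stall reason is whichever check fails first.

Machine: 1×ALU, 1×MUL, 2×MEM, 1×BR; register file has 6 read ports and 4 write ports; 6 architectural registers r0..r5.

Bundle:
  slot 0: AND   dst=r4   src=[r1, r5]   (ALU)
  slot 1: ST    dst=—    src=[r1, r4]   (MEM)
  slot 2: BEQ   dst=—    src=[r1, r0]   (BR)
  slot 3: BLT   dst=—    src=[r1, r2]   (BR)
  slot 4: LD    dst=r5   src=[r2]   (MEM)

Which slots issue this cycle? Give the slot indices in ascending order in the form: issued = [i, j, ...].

#0 ALU src=r1,r5 dispatched  <A:0 Mu:1 Ld:2 B:1 rd:4 wr:3>
#1 MEM src=r1,r4 dispatched  <A:0 Mu:1 Ld:1 B:1 rd:2 wr:3>
#2 BR src=r1,r0 dispatched  <A:0 Mu:1 Ld:1 B:0 rd:0 wr:3>
#3 BR src=r1,r2 held:FU  <A:0 Mu:1 Ld:1 B:0 rd:0 wr:3>
#4 MEM src=r2 held:RD_PORT  <A:0 Mu:1 Ld:1 B:0 rd:0 wr:3>

issued = [0, 1, 2]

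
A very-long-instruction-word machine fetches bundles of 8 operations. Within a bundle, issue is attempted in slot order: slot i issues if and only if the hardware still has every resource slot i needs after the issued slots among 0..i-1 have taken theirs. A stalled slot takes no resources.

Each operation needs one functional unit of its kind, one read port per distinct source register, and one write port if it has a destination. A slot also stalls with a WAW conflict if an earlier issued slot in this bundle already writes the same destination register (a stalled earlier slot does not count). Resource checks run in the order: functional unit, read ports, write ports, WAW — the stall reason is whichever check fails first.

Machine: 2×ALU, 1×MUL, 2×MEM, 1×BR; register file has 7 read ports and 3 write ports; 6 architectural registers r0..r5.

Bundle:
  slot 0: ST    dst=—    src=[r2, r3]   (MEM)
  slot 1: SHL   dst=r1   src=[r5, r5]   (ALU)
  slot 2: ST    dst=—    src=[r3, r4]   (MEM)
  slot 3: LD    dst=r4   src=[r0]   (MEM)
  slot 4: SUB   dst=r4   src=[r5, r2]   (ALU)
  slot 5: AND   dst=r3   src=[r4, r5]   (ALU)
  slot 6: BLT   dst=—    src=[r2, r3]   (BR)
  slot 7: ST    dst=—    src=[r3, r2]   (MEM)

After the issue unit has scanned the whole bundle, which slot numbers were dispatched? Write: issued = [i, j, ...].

[0] MEM needs rd=2 wr=0: ok; after: ALU=2 MUL=1 MEM=1 BR=1, R=5, W=3
[1] ALU needs rd=1 wr=1: ok; after: ALU=1 MUL=1 MEM=1 BR=1, R=4, W=2
[2] MEM needs rd=2 wr=0: ok; after: ALU=1 MUL=1 MEM=0 BR=1, R=2, W=2
[3] MEM needs rd=1 wr=1: FU; after: ALU=1 MUL=1 MEM=0 BR=1, R=2, W=2
[4] ALU needs rd=2 wr=1: ok; after: ALU=0 MUL=1 MEM=0 BR=1, R=0, W=1
[5] ALU needs rd=2 wr=1: FU; after: ALU=0 MUL=1 MEM=0 BR=1, R=0, W=1
[6] BR needs rd=2 wr=0: RD_PORT; after: ALU=0 MUL=1 MEM=0 BR=1, R=0, W=1
[7] MEM needs rd=2 wr=0: FU; after: ALU=0 MUL=1 MEM=0 BR=1, R=0, W=1

issued = [0, 1, 2, 4]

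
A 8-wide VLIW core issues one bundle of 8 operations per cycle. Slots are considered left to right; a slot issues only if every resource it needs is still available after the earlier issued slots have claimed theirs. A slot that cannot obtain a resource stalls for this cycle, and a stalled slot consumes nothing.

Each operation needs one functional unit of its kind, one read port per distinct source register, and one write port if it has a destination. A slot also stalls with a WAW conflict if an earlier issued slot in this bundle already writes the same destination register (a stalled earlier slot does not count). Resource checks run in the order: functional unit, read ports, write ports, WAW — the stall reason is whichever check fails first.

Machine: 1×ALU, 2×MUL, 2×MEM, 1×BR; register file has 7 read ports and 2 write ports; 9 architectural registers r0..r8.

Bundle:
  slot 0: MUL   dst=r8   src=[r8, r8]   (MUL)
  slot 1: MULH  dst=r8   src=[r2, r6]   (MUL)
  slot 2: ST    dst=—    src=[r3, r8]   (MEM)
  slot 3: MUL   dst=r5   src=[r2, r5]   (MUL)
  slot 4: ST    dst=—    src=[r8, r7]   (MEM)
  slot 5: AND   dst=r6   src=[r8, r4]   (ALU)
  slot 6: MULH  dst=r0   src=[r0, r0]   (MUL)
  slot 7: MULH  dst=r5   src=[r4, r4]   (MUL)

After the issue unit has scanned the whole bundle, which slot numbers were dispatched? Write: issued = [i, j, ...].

issued = [0, 2, 3, 4]

slot 0 (MUL): ISSUE — free A1,Mu1,Ld2,B1 rp6 wp1
slot 1 (MUL): stall WAW — free A1,Mu1,Ld2,B1 rp6 wp1
slot 2 (MEM): ISSUE — free A1,Mu1,Ld1,B1 rp4 wp1
slot 3 (MUL): ISSUE — free A1,Mu0,Ld1,B1 rp2 wp0
slot 4 (MEM): ISSUE — free A1,Mu0,Ld0,B1 rp0 wp0
slot 5 (ALU): stall RD_PORT — free A1,Mu0,Ld0,B1 rp0 wp0
slot 6 (MUL): stall FU — free A1,Mu0,Ld0,B1 rp0 wp0
slot 7 (MUL): stall FU — free A1,Mu0,Ld0,B1 rp0 wp0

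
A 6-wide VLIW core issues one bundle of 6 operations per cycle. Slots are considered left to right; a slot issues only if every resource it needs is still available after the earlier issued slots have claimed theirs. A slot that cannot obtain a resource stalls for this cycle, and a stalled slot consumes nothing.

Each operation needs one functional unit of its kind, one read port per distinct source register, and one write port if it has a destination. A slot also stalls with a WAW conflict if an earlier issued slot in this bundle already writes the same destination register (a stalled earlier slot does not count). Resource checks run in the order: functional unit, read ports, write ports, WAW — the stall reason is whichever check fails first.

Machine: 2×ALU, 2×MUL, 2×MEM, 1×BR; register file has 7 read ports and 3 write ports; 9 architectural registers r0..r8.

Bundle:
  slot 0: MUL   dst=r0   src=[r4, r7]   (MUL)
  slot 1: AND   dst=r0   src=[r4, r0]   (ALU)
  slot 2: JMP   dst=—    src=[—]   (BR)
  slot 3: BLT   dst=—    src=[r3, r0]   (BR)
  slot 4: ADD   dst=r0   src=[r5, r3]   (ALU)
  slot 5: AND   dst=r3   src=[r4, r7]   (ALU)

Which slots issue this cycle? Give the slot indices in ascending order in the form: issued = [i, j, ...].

(0) want 1×MUL +2rd +1wr — yes → AL2|MU1|ME2|BR1|rd5|wr2
(1) want 1×ALU +2rd +1wr — WAW → AL2|MU1|ME2|BR1|rd5|wr2
(2) want 1×BR +0rd +0wr — yes → AL2|MU1|ME2|BR0|rd5|wr2
(3) want 1×BR +2rd +0wr — FU → AL2|MU1|ME2|BR0|rd5|wr2
(4) want 1×ALU +2rd +1wr — WAW → AL2|MU1|ME2|BR0|rd5|wr2
(5) want 1×ALU +2rd +1wr — yes → AL1|MU1|ME2|BR0|rd3|wr1

issued = [0, 2, 5]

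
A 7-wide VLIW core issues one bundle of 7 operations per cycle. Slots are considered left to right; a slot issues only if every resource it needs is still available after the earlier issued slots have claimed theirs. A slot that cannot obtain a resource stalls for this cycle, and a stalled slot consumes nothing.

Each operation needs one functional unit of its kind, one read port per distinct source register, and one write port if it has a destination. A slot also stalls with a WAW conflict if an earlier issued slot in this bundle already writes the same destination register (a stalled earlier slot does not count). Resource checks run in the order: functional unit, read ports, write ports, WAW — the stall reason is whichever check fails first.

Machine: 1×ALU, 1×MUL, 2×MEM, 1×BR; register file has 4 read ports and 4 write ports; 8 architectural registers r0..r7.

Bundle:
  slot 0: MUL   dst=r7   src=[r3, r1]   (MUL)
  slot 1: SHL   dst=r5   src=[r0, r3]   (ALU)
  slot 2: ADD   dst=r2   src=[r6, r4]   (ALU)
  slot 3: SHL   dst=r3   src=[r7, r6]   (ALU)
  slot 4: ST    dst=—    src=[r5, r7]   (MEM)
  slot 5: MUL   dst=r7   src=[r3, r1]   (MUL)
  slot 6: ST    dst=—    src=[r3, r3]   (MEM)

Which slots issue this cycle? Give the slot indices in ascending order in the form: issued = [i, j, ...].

issued = [0, 1]

#0 MUL src=r3,r1 dispatched  <A:1 Mu:0 Ld:2 B:1 rd:2 wr:3>
#1 ALU src=r0,r3 dispatched  <A:0 Mu:0 Ld:2 B:1 rd:0 wr:2>
#2 ALU src=r6,r4 held:FU  <A:0 Mu:0 Ld:2 B:1 rd:0 wr:2>
#3 ALU src=r7,r6 held:FU  <A:0 Mu:0 Ld:2 B:1 rd:0 wr:2>
#4 MEM src=r5,r7 held:RD_PORT  <A:0 Mu:0 Ld:2 B:1 rd:0 wr:2>
#5 MUL src=r3,r1 held:FU  <A:0 Mu:0 Ld:2 B:1 rd:0 wr:2>
#6 MEM src=r3,r3 held:RD_PORT  <A:0 Mu:0 Ld:2 B:1 rd:0 wr:2>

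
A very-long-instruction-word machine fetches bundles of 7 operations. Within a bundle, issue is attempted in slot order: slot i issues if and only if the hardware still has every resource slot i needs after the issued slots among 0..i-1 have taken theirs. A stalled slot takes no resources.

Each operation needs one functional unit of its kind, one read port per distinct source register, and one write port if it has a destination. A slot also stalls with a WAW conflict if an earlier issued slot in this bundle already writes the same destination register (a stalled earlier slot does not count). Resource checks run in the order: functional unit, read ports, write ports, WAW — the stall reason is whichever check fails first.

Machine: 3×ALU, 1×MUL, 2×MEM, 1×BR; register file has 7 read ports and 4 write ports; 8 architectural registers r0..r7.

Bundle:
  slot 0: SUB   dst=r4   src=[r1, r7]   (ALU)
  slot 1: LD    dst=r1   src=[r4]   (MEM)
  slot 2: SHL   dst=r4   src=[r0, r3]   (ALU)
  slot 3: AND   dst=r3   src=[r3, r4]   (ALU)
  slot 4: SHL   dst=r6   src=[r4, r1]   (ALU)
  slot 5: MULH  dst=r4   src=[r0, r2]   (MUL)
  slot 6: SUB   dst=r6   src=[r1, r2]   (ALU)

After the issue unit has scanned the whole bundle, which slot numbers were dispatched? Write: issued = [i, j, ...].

issued = [0, 1, 3, 4]

  0. ALU→r4 ⇒ go  {2A/1Mu/2Ld/1B | 5r 3w}
  1. MEM→r1 ⇒ go  {2A/1Mu/1Ld/1B | 4r 2w}
  2. ALU→r4 ⇒ no(WAW)  {2A/1Mu/1Ld/1B | 4r 2w}
  3. ALU→r3 ⇒ go  {1A/1Mu/1Ld/1B | 2r 1w}
  4. ALU→r6 ⇒ go  {0A/1Mu/1Ld/1B | 0r 0w}
  5. MUL→r4 ⇒ no(RD_PORT)  {0A/1Mu/1Ld/1B | 0r 0w}
  6. ALU→r6 ⇒ no(FU)  {0A/1Mu/1Ld/1B | 0r 0w}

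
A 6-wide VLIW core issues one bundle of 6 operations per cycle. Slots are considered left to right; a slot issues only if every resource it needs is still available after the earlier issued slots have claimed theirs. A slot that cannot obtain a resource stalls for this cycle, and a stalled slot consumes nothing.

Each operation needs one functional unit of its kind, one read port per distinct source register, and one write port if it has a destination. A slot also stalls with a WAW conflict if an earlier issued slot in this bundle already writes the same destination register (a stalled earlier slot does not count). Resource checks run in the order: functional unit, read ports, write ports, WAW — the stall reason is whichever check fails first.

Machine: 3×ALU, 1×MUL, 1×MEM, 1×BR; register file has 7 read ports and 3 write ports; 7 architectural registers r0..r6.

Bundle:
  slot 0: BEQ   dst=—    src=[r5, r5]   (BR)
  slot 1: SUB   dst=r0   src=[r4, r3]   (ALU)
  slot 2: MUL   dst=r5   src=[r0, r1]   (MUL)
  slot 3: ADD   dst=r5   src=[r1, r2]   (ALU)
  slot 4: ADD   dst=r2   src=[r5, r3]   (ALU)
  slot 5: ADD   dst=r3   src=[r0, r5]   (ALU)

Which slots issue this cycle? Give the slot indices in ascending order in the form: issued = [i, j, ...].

(0) want 1×BR +1rd +0wr — yes → AL3|MU1|ME1|BR0|rd6|wr3
(1) want 1×ALU +2rd +1wr — yes → AL2|MU1|ME1|BR0|rd4|wr2
(2) want 1×MUL +2rd +1wr — yes → AL2|MU0|ME1|BR0|rd2|wr1
(3) want 1×ALU +2rd +1wr — WAW → AL2|MU0|ME1|BR0|rd2|wr1
(4) want 1×ALU +2rd +1wr — yes → AL1|MU0|ME1|BR0|rd0|wr0
(5) want 1×ALU +2rd +1wr — RD_PORT → AL1|MU0|ME1|BR0|rd0|wr0

issued = [0, 1, 2, 4]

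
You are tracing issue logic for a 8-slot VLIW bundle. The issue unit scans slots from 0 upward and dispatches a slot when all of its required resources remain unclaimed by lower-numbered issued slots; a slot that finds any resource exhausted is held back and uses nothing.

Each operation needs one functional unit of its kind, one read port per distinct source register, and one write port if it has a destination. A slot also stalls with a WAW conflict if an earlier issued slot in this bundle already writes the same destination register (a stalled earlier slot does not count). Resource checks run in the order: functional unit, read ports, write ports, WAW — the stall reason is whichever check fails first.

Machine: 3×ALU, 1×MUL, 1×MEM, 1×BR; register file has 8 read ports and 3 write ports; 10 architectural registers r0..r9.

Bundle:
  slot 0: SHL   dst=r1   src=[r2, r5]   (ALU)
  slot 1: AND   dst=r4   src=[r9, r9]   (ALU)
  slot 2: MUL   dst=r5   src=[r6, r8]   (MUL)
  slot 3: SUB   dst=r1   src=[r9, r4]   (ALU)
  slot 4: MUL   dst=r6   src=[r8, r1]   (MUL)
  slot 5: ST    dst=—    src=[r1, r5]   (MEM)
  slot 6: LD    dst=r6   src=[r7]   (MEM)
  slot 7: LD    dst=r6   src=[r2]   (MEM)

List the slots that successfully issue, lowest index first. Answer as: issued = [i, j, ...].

#0 ALU src=r2,r5 dispatched  <A:2 Mu:1 Ld:1 B:1 rd:6 wr:2>
#1 ALU src=r9,r9 dispatched  <A:1 Mu:1 Ld:1 B:1 rd:5 wr:1>
#2 MUL src=r6,r8 dispatched  <A:1 Mu:0 Ld:1 B:1 rd:3 wr:0>
#3 ALU src=r9,r4 held:WR_PORT  <A:1 Mu:0 Ld:1 B:1 rd:3 wr:0>
#4 MUL src=r8,r1 held:FU  <A:1 Mu:0 Ld:1 B:1 rd:3 wr:0>
#5 MEM src=r1,r5 dispatched  <A:1 Mu:0 Ld:0 B:1 rd:1 wr:0>
#6 MEM src=r7 held:FU  <A:1 Mu:0 Ld:0 B:1 rd:1 wr:0>
#7 MEM src=r2 held:FU  <A:1 Mu:0 Ld:0 B:1 rd:1 wr:0>

issued = [0, 1, 2, 5]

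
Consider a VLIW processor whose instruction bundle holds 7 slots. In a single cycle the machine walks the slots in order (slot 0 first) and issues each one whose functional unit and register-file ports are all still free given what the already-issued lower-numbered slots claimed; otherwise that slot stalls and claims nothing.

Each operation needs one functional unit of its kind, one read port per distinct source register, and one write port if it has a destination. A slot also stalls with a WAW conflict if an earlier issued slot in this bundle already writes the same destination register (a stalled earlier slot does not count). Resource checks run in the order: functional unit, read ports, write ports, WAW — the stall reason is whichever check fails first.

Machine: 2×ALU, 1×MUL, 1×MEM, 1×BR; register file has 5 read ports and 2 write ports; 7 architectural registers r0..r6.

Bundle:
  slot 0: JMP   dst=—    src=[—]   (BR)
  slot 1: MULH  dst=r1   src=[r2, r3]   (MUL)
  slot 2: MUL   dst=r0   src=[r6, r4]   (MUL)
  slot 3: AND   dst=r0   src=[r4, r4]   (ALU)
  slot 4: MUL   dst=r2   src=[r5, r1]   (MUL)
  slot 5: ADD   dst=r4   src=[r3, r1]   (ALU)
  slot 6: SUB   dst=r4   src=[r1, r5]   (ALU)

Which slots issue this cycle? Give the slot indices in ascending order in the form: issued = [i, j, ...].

issued = [0, 1, 3]

  0. BR ⇒ go  {2A/1Mu/1Ld/0B | 5r 2w}
  1. MUL→r1 ⇒ go  {2A/0Mu/1Ld/0B | 3r 1w}
  2. MUL→r0 ⇒ no(FU)  {2A/0Mu/1Ld/0B | 3r 1w}
  3. ALU→r0 ⇒ go  {1A/0Mu/1Ld/0B | 2r 0w}
  4. MUL→r2 ⇒ no(FU)  {1A/0Mu/1Ld/0B | 2r 0w}
  5. ALU→r4 ⇒ no(WR_PORT)  {1A/0Mu/1Ld/0B | 2r 0w}
  6. ALU→r4 ⇒ no(WR_PORT)  {1A/0Mu/1Ld/0B | 2r 0w}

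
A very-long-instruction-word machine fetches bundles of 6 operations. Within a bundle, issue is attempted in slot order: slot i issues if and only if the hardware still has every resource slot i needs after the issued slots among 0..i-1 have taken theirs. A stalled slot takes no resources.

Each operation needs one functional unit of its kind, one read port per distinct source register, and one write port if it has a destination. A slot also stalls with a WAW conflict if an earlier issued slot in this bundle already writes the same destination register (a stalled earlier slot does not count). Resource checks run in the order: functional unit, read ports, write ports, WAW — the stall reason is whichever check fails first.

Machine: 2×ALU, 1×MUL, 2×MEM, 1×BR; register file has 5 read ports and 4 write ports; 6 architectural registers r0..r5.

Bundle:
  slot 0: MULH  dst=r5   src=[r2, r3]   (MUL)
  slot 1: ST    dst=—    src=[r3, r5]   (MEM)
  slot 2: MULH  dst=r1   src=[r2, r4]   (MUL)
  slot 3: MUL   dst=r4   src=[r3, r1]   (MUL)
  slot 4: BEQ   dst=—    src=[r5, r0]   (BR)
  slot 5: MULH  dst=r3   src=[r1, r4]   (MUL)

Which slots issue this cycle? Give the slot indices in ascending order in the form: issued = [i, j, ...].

issued = [0, 1]

[0] MUL needs rd=2 wr=1: ok; after: ALU=2 MUL=0 MEM=2 BR=1, R=3, W=3
[1] MEM needs rd=2 wr=0: ok; after: ALU=2 MUL=0 MEM=1 BR=1, R=1, W=3
[2] MUL needs rd=2 wr=1: FU; after: ALU=2 MUL=0 MEM=1 BR=1, R=1, W=3
[3] MUL needs rd=2 wr=1: FU; after: ALU=2 MUL=0 MEM=1 BR=1, R=1, W=3
[4] BR needs rd=2 wr=0: RD_PORT; after: ALU=2 MUL=0 MEM=1 BR=1, R=1, W=3
[5] MUL needs rd=2 wr=1: FU; after: ALU=2 MUL=0 MEM=1 BR=1, R=1, W=3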